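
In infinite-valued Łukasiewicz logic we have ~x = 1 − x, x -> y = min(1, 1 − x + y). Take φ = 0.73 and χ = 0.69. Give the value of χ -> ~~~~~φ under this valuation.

~φ = 1 − 0.73 = 0.27
~~φ = 1 − 0.27 = 0.73
~~~φ = 1 − 0.73 = 0.27
~~~~φ = 1 − 0.27 = 0.73
~~~~~φ = 1 − 0.73 = 0.27
χ -> ~~~~~φ = min(1, 1 − 0.69 + 0.27) = min(1, 0.58) = 0.58

0.58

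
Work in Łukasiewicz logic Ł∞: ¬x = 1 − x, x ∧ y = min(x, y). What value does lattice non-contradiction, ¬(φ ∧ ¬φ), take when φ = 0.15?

¬φ = 1 − 0.15 = 0.85
φ ∧ ¬φ = min(0.15, 0.85) = 0.15
¬(φ ∧ ¬φ) = 1 − 0.15 = 0.85
(The value 0.85 < 1 shows this instance is not satisfied; not a Ł∞-tautology — its value is 1 − min(a, 1−a).)

0.85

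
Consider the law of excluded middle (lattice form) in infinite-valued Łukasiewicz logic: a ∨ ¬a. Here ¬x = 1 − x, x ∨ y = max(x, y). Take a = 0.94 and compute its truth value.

¬a = 1 − 0.94 = 0.06
a ∨ ¬a = max(0.94, 0.06) = 0.94
(The value 0.94 < 1 shows this instance is not satisfied; not a Ł∞-tautology — its value is max(a, 1−a).)

0.94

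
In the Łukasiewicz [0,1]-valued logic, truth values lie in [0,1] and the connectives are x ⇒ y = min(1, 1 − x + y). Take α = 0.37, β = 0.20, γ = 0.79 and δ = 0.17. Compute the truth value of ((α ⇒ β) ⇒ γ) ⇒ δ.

0.21

α ⇒ β = min(1, 1 − 0.37 + 0.20) = min(1, 0.83) = 0.83
(α ⇒ β) ⇒ γ = min(1, 1 − 0.83 + 0.79) = min(1, 0.96) = 0.96
((α ⇒ β) ⇒ γ) ⇒ δ = min(1, 1 − 0.96 + 0.17) = min(1, 0.21) = 0.21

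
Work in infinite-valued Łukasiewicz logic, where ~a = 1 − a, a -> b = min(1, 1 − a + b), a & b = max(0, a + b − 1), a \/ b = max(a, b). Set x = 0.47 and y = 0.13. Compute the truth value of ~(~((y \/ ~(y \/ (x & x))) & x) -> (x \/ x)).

0.19

x & x = max(0, 0.47 + 0.47 − 1) = max(0, -0.06) = 0.00
y \/ (x & x) = max(0.13, 0.00) = 0.13
~(y \/ (x & x)) = 1 − 0.13 = 0.87
y \/ ~(y \/ (x & x)) = max(0.13, 0.87) = 0.87
(y \/ ~(y \/ (x & x))) & x = max(0, 0.87 + 0.47 − 1) = max(0, 0.34) = 0.34
~((y \/ ~(y \/ (x & x))) & x) = 1 − 0.34 = 0.66
x \/ x = max(0.47, 0.47) = 0.47
~((y \/ ~(y \/ (x & x))) & x) -> (x \/ x) = min(1, 1 − 0.66 + 0.47) = min(1, 0.81) = 0.81
~(~((y \/ ~(y \/ (x & x))) & x) -> (x \/ x)) = 1 − 0.81 = 0.19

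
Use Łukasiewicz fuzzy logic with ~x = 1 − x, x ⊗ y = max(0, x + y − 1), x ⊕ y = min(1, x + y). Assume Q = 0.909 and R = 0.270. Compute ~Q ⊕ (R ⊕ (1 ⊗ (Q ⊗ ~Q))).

0.361

~Q = 1 − 0.909 = 0.091
Q ⊗ ~Q = max(0, 0.909 + 0.091 − 1) = max(0, 0.000) = 0.000
1 ⊗ (Q ⊗ ~Q) = max(0, 1.000 + 0.000 − 1) = max(0, 0.000) = 0.000
R ⊕ (1 ⊗ (Q ⊗ ~Q)) = min(1, 0.270 + 0.000) = min(1, 0.270) = 0.270
~Q ⊕ (R ⊕ (1 ⊗ (Q ⊗ ~Q))) = min(1, 0.091 + 0.270) = min(1, 0.361) = 0.361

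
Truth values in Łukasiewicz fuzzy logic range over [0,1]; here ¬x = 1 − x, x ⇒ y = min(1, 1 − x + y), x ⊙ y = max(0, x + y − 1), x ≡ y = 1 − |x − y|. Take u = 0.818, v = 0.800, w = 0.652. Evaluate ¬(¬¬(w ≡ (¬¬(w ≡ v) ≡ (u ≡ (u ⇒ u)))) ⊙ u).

w ≡ v = 1 − |0.652 − 0.800| = 1 − 0.148 = 0.852
¬(w ≡ v) = 1 − 0.852 = 0.148
¬¬(w ≡ v) = 1 − 0.148 = 0.852
u ⇒ u = min(1, 1 − 0.818 + 0.818) = min(1, 1.000) = 1.000
u ≡ (u ⇒ u) = 1 − |0.818 − 1.000| = 1 − 0.182 = 0.818
¬¬(w ≡ v) ≡ (u ≡ (u ⇒ u)) = 1 − |0.852 − 0.818| = 1 − 0.034 = 0.966
w ≡ (¬¬(w ≡ v) ≡ (u ≡ (u ⇒ u))) = 1 − |0.652 − 0.966| = 1 − 0.314 = 0.686
¬(w ≡ (¬¬(w ≡ v) ≡ (u ≡ (u ⇒ u)))) = 1 − 0.686 = 0.314
¬¬(w ≡ (¬¬(w ≡ v) ≡ (u ≡ (u ⇒ u)))) = 1 − 0.314 = 0.686
¬¬(w ≡ (¬¬(w ≡ v) ≡ (u ≡ (u ⇒ u)))) ⊙ u = max(0, 0.686 + 0.818 − 1) = max(0, 0.504) = 0.504
¬(¬¬(w ≡ (¬¬(w ≡ v) ≡ (u ≡ (u ⇒ u)))) ⊙ u) = 1 − 0.504 = 0.496

0.496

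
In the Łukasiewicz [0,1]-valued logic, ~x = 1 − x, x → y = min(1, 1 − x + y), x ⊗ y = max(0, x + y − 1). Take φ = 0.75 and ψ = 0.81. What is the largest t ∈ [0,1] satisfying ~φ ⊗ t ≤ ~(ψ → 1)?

~φ = 1 − 0.75 = 0.25
So the left factor is ~φ = 0.25.
ψ → 1 = min(1, 1 − 0.81 + 1.00) = min(1, 1.19) = 1.00
~(ψ → 1) = 1 − 1.00 = 0.00
So the right-hand bound is ~(ψ → 1) = 0.00.
The residuum of the Łukasiewicz t-norm gives the supremum: min(1, 1 − 0.25 + 0.00).
1 − 0.25 + 0.00 = 0.75, so t = min(1, 0.75) = 0.75.
Check: 0.25 ⊗ 0.75 = max(0, 0.00) = 0.00 ≤ 0.00.

0.75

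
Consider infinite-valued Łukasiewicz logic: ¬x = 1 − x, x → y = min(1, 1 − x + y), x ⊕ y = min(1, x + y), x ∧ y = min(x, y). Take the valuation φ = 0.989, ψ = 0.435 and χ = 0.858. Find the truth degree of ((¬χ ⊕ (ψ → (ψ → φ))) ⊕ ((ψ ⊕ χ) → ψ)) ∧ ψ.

0.435

¬χ = 1 − 0.858 = 0.142
ψ → φ = min(1, 1 − 0.435 + 0.989) = min(1, 1.554) = 1.000
ψ → (ψ → φ) = min(1, 1 − 0.435 + 1.000) = min(1, 1.565) = 1.000
¬χ ⊕ (ψ → (ψ → φ)) = min(1, 0.142 + 1.000) = min(1, 1.142) = 1.000
ψ ⊕ χ = min(1, 0.435 + 0.858) = min(1, 1.293) = 1.000
(ψ ⊕ χ) → ψ = min(1, 1 − 1.000 + 0.435) = min(1, 0.435) = 0.435
(¬χ ⊕ (ψ → (ψ → φ))) ⊕ ((ψ ⊕ χ) → ψ) = min(1, 1.000 + 0.435) = min(1, 1.435) = 1.000
((¬χ ⊕ (ψ → (ψ → φ))) ⊕ ((ψ ⊕ χ) → ψ)) ∧ ψ = min(1.000, 0.435) = 0.435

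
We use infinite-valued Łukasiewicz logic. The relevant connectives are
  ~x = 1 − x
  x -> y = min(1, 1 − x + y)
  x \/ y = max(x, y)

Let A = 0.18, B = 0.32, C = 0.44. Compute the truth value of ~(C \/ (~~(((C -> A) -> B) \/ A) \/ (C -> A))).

0.26

C -> A = min(1, 1 − 0.44 + 0.18) = min(1, 0.74) = 0.74
(C -> A) -> B = min(1, 1 − 0.74 + 0.32) = min(1, 0.58) = 0.58
((C -> A) -> B) \/ A = max(0.58, 0.18) = 0.58
~(((C -> A) -> B) \/ A) = 1 − 0.58 = 0.42
~~(((C -> A) -> B) \/ A) = 1 − 0.42 = 0.58
~~(((C -> A) -> B) \/ A) \/ (C -> A) = max(0.58, 0.74) = 0.74
C \/ (~~(((C -> A) -> B) \/ A) \/ (C -> A)) = max(0.44, 0.74) = 0.74
~(C \/ (~~(((C -> A) -> B) \/ A) \/ (C -> A))) = 1 − 0.74 = 0.26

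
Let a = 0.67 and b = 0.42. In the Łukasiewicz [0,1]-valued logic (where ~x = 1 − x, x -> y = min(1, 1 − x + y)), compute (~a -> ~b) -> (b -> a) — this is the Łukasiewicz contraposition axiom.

1.00

~a = 1 − 0.67 = 0.33
~b = 1 − 0.42 = 0.58
~a -> ~b = min(1, 1 − 0.33 + 0.58) = min(1, 1.25) = 1.00
b -> a = min(1, 1 − 0.42 + 0.67) = min(1, 1.25) = 1.00
(~a -> ~b) -> (b -> a) = min(1, 1 − 1.00 + 1.00) = min(1, 1.00) = 1.00
(As expected: an axiom of Ł∞, always 1.)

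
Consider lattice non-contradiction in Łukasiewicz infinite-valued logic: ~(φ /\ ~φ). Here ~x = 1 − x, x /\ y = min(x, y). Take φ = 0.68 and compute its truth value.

0.68

~φ = 1 − 0.68 = 0.32
φ /\ ~φ = min(0.68, 0.32) = 0.32
~(φ /\ ~φ) = 1 − 0.32 = 0.68
(The value 0.68 < 1 shows this instance is not satisfied; not a Ł∞-tautology — its value is 1 − min(a, 1−a).)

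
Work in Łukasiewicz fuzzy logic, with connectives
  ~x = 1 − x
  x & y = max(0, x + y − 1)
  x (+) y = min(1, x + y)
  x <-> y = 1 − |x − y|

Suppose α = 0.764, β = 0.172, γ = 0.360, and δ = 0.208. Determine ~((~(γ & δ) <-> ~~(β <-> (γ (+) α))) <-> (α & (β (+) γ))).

0.124

γ & δ = max(0, 0.360 + 0.208 − 1) = max(0, -0.432) = 0.000
~(γ & δ) = 1 − 0.000 = 1.000
γ (+) α = min(1, 0.360 + 0.764) = min(1, 1.124) = 1.000
β <-> (γ (+) α) = 1 − |0.172 − 1.000| = 1 − 0.828 = 0.172
~(β <-> (γ (+) α)) = 1 − 0.172 = 0.828
~~(β <-> (γ (+) α)) = 1 − 0.828 = 0.172
~(γ & δ) <-> ~~(β <-> (γ (+) α)) = 1 − |1.000 − 0.172| = 1 − 0.828 = 0.172
β (+) γ = min(1, 0.172 + 0.360) = min(1, 0.532) = 0.532
α & (β (+) γ) = max(0, 0.764 + 0.532 − 1) = max(0, 0.296) = 0.296
(~(γ & δ) <-> ~~(β <-> (γ (+) α))) <-> (α & (β (+) γ)) = 1 − |0.172 − 0.296| = 1 − 0.124 = 0.876
~((~(γ & δ) <-> ~~(β <-> (γ (+) α))) <-> (α & (β (+) γ))) = 1 − 0.876 = 0.124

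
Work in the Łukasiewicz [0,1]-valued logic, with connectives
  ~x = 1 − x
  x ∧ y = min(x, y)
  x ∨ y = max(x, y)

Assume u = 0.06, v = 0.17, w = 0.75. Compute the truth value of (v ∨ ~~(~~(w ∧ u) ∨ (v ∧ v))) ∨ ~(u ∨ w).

w ∧ u = min(0.75, 0.06) = 0.06
~(w ∧ u) = 1 − 0.06 = 0.94
~~(w ∧ u) = 1 − 0.94 = 0.06
v ∧ v = min(0.17, 0.17) = 0.17
~~(w ∧ u) ∨ (v ∧ v) = max(0.06, 0.17) = 0.17
~(~~(w ∧ u) ∨ (v ∧ v)) = 1 − 0.17 = 0.83
~~(~~(w ∧ u) ∨ (v ∧ v)) = 1 − 0.83 = 0.17
v ∨ ~~(~~(w ∧ u) ∨ (v ∧ v)) = max(0.17, 0.17) = 0.17
u ∨ w = max(0.06, 0.75) = 0.75
~(u ∨ w) = 1 − 0.75 = 0.25
(v ∨ ~~(~~(w ∧ u) ∨ (v ∧ v))) ∨ ~(u ∨ w) = max(0.17, 0.25) = 0.25

0.25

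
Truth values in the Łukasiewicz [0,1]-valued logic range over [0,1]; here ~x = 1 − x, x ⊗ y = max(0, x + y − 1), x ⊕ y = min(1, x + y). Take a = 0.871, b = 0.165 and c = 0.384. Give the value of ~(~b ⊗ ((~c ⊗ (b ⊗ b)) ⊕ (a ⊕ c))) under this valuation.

~b = 1 − 0.165 = 0.835
~c = 1 − 0.384 = 0.616
b ⊗ b = max(0, 0.165 + 0.165 − 1) = max(0, -0.670) = 0.000
~c ⊗ (b ⊗ b) = max(0, 0.616 + 0.000 − 1) = max(0, -0.384) = 0.000
a ⊕ c = min(1, 0.871 + 0.384) = min(1, 1.255) = 1.000
(~c ⊗ (b ⊗ b)) ⊕ (a ⊕ c) = min(1, 0.000 + 1.000) = min(1, 1.000) = 1.000
~b ⊗ ((~c ⊗ (b ⊗ b)) ⊕ (a ⊕ c)) = max(0, 0.835 + 1.000 − 1) = max(0, 0.835) = 0.835
~(~b ⊗ ((~c ⊗ (b ⊗ b)) ⊕ (a ⊕ c))) = 1 − 0.835 = 0.165

0.165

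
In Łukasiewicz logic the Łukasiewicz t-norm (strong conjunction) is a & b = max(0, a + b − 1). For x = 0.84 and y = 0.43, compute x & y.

0.27

x & y = max(0, 0.84 + 0.43 − 1) = max(0, 0.27) = 0.27
For comparison, the Gödel (minimum) t-norm min(a, b) would give 0.43.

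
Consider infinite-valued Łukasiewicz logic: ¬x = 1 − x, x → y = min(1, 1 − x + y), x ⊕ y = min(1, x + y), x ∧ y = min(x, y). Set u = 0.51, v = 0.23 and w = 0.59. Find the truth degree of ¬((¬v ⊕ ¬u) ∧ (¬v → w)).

0.18

¬v = 1 − 0.23 = 0.77
¬u = 1 − 0.51 = 0.49
¬v ⊕ ¬u = min(1, 0.77 + 0.49) = min(1, 1.26) = 1.00
¬v → w = min(1, 1 − 0.77 + 0.59) = min(1, 0.82) = 0.82
(¬v ⊕ ¬u) ∧ (¬v → w) = min(1.00, 0.82) = 0.82
¬((¬v ⊕ ¬u) ∧ (¬v → w)) = 1 − 0.82 = 0.18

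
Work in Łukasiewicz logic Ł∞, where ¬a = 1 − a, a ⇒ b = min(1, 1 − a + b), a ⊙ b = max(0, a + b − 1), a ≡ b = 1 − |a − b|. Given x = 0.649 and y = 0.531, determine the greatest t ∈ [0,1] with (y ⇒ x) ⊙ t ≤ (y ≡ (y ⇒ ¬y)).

0.593

y ⇒ x = min(1, 1 − 0.531 + 0.649) = min(1, 1.118) = 1.000
So the left factor is y ⇒ x = 1.000.
¬y = 1 − 0.531 = 0.469
y ⇒ ¬y = min(1, 1 − 0.531 + 0.469) = min(1, 0.938) = 0.938
y ≡ (y ⇒ ¬y) = 1 − |0.531 − 0.938| = 1 − 0.407 = 0.593
So the right-hand bound is y ≡ (y ⇒ ¬y) = 0.593.
The residuum of the Łukasiewicz t-norm gives the supremum: min(1, 1 − 1.000 + 0.593).
1 − 1.000 + 0.593 = 0.593, so t = min(1, 0.593) = 0.593.
Check: 1.000 ⊙ 0.593 = max(0, 0.593) = 0.593 ≤ 0.593.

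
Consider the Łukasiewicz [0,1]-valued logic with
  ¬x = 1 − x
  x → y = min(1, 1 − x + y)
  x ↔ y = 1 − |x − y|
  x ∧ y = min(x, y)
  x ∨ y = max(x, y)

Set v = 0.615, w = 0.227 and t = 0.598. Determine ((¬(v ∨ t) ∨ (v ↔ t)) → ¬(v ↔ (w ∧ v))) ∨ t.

v ∨ t = max(0.615, 0.598) = 0.615
¬(v ∨ t) = 1 − 0.615 = 0.385
v ↔ t = 1 − |0.615 − 0.598| = 1 − 0.017 = 0.983
¬(v ∨ t) ∨ (v ↔ t) = max(0.385, 0.983) = 0.983
w ∧ v = min(0.227, 0.615) = 0.227
v ↔ (w ∧ v) = 1 − |0.615 − 0.227| = 1 − 0.388 = 0.612
¬(v ↔ (w ∧ v)) = 1 − 0.612 = 0.388
(¬(v ∨ t) ∨ (v ↔ t)) → ¬(v ↔ (w ∧ v)) = min(1, 1 − 0.983 + 0.388) = min(1, 0.405) = 0.405
((¬(v ∨ t) ∨ (v ↔ t)) → ¬(v ↔ (w ∧ v))) ∨ t = max(0.405, 0.598) = 0.598

0.598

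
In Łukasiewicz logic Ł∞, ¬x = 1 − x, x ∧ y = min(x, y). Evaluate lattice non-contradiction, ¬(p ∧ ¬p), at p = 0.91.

¬p = 1 − 0.91 = 0.09
p ∧ ¬p = min(0.91, 0.09) = 0.09
¬(p ∧ ¬p) = 1 − 0.09 = 0.91
(The value 0.91 < 1 shows this instance is not satisfied; not a Ł∞-tautology — its value is 1 − min(a, 1−a).)

0.91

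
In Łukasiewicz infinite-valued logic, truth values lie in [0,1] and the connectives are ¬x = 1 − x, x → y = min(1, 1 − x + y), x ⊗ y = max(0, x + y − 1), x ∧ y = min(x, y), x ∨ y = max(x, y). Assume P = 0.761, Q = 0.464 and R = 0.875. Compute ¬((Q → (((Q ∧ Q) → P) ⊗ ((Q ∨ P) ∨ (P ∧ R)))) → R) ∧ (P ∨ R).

0.125

Q ∧ Q = min(0.464, 0.464) = 0.464
(Q ∧ Q) → P = min(1, 1 − 0.464 + 0.761) = min(1, 1.297) = 1.000
Q ∨ P = max(0.464, 0.761) = 0.761
P ∧ R = min(0.761, 0.875) = 0.761
(Q ∨ P) ∨ (P ∧ R) = max(0.761, 0.761) = 0.761
((Q ∧ Q) → P) ⊗ ((Q ∨ P) ∨ (P ∧ R)) = max(0, 1.000 + 0.761 − 1) = max(0, 0.761) = 0.761
Q → (((Q ∧ Q) → P) ⊗ ((Q ∨ P) ∨ (P ∧ R))) = min(1, 1 − 0.464 + 0.761) = min(1, 1.297) = 1.000
(Q → (((Q ∧ Q) → P) ⊗ ((Q ∨ P) ∨ (P ∧ R)))) → R = min(1, 1 − 1.000 + 0.875) = min(1, 0.875) = 0.875
¬((Q → (((Q ∧ Q) → P) ⊗ ((Q ∨ P) ∨ (P ∧ R)))) → R) = 1 − 0.875 = 0.125
P ∨ R = max(0.761, 0.875) = 0.875
¬((Q → (((Q ∧ Q) → P) ⊗ ((Q ∨ P) ∨ (P ∧ R)))) → R) ∧ (P ∨ R) = min(0.125, 0.875) = 0.125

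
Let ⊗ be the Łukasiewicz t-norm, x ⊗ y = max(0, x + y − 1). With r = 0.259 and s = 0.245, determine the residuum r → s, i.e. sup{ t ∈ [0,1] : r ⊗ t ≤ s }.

The residuum of the Łukasiewicz t-norm gives the supremum: min(1, 1 − 0.259 + 0.245).
1 − 0.259 + 0.245 = 0.986, so t = min(1, 0.986) = 0.986.
Check: 0.259 ⊗ 0.986 = max(0, 0.245) = 0.245 ≤ 0.245.

0.986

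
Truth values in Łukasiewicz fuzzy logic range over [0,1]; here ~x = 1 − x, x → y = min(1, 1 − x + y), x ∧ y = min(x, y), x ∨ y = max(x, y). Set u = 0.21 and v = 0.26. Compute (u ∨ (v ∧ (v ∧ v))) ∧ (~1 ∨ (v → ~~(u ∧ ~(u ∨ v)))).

v ∧ v = min(0.26, 0.26) = 0.26
v ∧ (v ∧ v) = min(0.26, 0.26) = 0.26
u ∨ (v ∧ (v ∧ v)) = max(0.21, 0.26) = 0.26
~1 = 1 − 1.00 = 0.00
u ∨ v = max(0.21, 0.26) = 0.26
~(u ∨ v) = 1 − 0.26 = 0.74
u ∧ ~(u ∨ v) = min(0.21, 0.74) = 0.21
~(u ∧ ~(u ∨ v)) = 1 − 0.21 = 0.79
~~(u ∧ ~(u ∨ v)) = 1 − 0.79 = 0.21
v → ~~(u ∧ ~(u ∨ v)) = min(1, 1 − 0.26 + 0.21) = min(1, 0.95) = 0.95
~1 ∨ (v → ~~(u ∧ ~(u ∨ v))) = max(0.00, 0.95) = 0.95
(u ∨ (v ∧ (v ∧ v))) ∧ (~1 ∨ (v → ~~(u ∧ ~(u ∨ v)))) = min(0.26, 0.95) = 0.26

0.26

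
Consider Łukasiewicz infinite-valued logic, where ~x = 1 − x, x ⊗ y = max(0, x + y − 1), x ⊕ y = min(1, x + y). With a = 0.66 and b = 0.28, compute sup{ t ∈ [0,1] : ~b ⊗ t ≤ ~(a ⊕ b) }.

~b = 1 − 0.28 = 0.72
So the left factor is ~b = 0.72.
a ⊕ b = min(1, 0.66 + 0.28) = min(1, 0.94) = 0.94
~(a ⊕ b) = 1 − 0.94 = 0.06
So the right-hand bound is ~(a ⊕ b) = 0.06.
The residuum of the Łukasiewicz t-norm gives the supremum: min(1, 1 − 0.72 + 0.06).
1 − 0.72 + 0.06 = 0.34, so t = min(1, 0.34) = 0.34.
Check: 0.72 ⊗ 0.34 = max(0, 0.06) = 0.06 ≤ 0.06.

0.34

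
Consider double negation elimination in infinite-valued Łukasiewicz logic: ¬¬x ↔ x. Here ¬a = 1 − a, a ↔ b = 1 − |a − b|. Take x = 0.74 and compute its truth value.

¬x = 1 − 0.74 = 0.26
¬¬x = 1 − 0.26 = 0.74
¬¬x ↔ x = 1 − |0.74 − 0.74| = 1 − 0.00 = 1.00
(As expected: always 1 in Ł∞ since negation is involutive.)

1.00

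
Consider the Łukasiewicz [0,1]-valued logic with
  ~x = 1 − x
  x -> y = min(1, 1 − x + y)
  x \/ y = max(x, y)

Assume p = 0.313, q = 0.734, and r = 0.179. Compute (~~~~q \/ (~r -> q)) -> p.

~q = 1 − 0.734 = 0.266
~~q = 1 − 0.266 = 0.734
~~~q = 1 − 0.734 = 0.266
~~~~q = 1 − 0.266 = 0.734
~r = 1 − 0.179 = 0.821
~r -> q = min(1, 1 − 0.821 + 0.734) = min(1, 0.913) = 0.913
~~~~q \/ (~r -> q) = max(0.734, 0.913) = 0.913
(~~~~q \/ (~r -> q)) -> p = min(1, 1 − 0.913 + 0.313) = min(1, 0.400) = 0.400

0.400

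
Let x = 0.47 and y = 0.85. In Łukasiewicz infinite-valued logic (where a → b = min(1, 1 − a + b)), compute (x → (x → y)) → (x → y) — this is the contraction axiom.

1.00

x → y = min(1, 1 − 0.47 + 0.85) = min(1, 1.38) = 1.00
x → (x → y) = min(1, 1 − 0.47 + 1.00) = min(1, 1.53) = 1.00
(x → (x → y)) → (x → y) = min(1, 1 − 1.00 + 1.00) = min(1, 1.00) = 1.00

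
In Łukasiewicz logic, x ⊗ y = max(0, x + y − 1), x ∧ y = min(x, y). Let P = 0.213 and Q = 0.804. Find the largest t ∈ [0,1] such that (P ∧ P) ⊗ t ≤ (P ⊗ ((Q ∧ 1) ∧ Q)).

P ∧ P = min(0.213, 0.213) = 0.213
So the left factor is P ∧ P = 0.213.
Q ∧ 1 = min(0.804, 1.000) = 0.804
(Q ∧ 1) ∧ Q = min(0.804, 0.804) = 0.804
P ⊗ ((Q ∧ 1) ∧ Q) = max(0, 0.213 + 0.804 − 1) = max(0, 0.017) = 0.017
So the right-hand bound is P ⊗ ((Q ∧ 1) ∧ Q) = 0.017.
The residuum of the Łukasiewicz t-norm gives the supremum: min(1, 1 − 0.213 + 0.017).
1 − 0.213 + 0.017 = 0.804, so t = min(1, 0.804) = 0.804.
Check: 0.213 ⊗ 0.804 = max(0, 0.017) = 0.017 ≤ 0.017.

0.804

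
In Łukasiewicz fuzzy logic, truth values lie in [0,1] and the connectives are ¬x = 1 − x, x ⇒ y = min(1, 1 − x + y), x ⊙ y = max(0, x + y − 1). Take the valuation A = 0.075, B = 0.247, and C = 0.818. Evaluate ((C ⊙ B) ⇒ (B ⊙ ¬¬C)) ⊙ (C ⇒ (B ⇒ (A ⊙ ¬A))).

C ⊙ B = max(0, 0.818 + 0.247 − 1) = max(0, 0.065) = 0.065
¬C = 1 − 0.818 = 0.182
¬¬C = 1 − 0.182 = 0.818
B ⊙ ¬¬C = max(0, 0.247 + 0.818 − 1) = max(0, 0.065) = 0.065
(C ⊙ B) ⇒ (B ⊙ ¬¬C) = min(1, 1 − 0.065 + 0.065) = min(1, 1.000) = 1.000
¬A = 1 − 0.075 = 0.925
A ⊙ ¬A = max(0, 0.075 + 0.925 − 1) = max(0, 0.000) = 0.000
B ⇒ (A ⊙ ¬A) = min(1, 1 − 0.247 + 0.000) = min(1, 0.753) = 0.753
C ⇒ (B ⇒ (A ⊙ ¬A)) = min(1, 1 − 0.818 + 0.753) = min(1, 0.935) = 0.935
((C ⊙ B) ⇒ (B ⊙ ¬¬C)) ⊙ (C ⇒ (B ⇒ (A ⊙ ¬A))) = max(0, 1.000 + 0.935 − 1) = max(0, 0.935) = 0.935

0.935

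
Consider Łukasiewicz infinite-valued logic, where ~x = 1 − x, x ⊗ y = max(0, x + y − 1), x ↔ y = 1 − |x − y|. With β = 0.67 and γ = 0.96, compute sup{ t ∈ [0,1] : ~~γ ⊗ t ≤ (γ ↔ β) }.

0.75

~γ = 1 − 0.96 = 0.04
~~γ = 1 − 0.04 = 0.96
So the left factor is ~~γ = 0.96.
γ ↔ β = 1 − |0.96 − 0.67| = 1 − 0.29 = 0.71
So the right-hand bound is γ ↔ β = 0.71.
The residuum of the Łukasiewicz t-norm gives the supremum: min(1, 1 − 0.96 + 0.71).
1 − 0.96 + 0.71 = 0.75, so t = min(1, 0.75) = 0.75.
Check: 0.96 ⊗ 0.75 = max(0, 0.71) = 0.71 ≤ 0.71.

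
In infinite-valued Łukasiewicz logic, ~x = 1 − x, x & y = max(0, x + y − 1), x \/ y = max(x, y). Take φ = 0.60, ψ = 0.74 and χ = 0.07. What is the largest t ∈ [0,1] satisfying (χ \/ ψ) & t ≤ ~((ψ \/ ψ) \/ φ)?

χ \/ ψ = max(0.07, 0.74) = 0.74
So the left factor is χ \/ ψ = 0.74.
ψ \/ ψ = max(0.74, 0.74) = 0.74
(ψ \/ ψ) \/ φ = max(0.74, 0.60) = 0.74
~((ψ \/ ψ) \/ φ) = 1 − 0.74 = 0.26
So the right-hand bound is ~((ψ \/ ψ) \/ φ) = 0.26.
The residuum of the Łukasiewicz t-norm gives the supremum: min(1, 1 − 0.74 + 0.26).
1 − 0.74 + 0.26 = 0.52, so t = min(1, 0.52) = 0.52.
Check: 0.74 & 0.52 = max(0, 0.26) = 0.26 ≤ 0.26.

0.52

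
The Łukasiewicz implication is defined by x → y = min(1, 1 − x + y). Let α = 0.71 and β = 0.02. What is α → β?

0.31

α → β = min(1, 1 − 0.71 + 0.02) = min(1, 0.31) = 0.31
For comparison, the Gödel implication (1 if x ≤ y else y) would give 0.02.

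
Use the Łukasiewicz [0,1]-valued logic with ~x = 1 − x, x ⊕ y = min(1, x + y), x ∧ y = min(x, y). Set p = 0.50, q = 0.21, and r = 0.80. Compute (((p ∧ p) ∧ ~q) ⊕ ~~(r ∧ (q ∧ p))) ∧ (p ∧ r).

0.50

p ∧ p = min(0.50, 0.50) = 0.50
~q = 1 − 0.21 = 0.79
(p ∧ p) ∧ ~q = min(0.50, 0.79) = 0.50
q ∧ p = min(0.21, 0.50) = 0.21
r ∧ (q ∧ p) = min(0.80, 0.21) = 0.21
~(r ∧ (q ∧ p)) = 1 − 0.21 = 0.79
~~(r ∧ (q ∧ p)) = 1 − 0.79 = 0.21
((p ∧ p) ∧ ~q) ⊕ ~~(r ∧ (q ∧ p)) = min(1, 0.50 + 0.21) = min(1, 0.71) = 0.71
p ∧ r = min(0.50, 0.80) = 0.50
(((p ∧ p) ∧ ~q) ⊕ ~~(r ∧ (q ∧ p))) ∧ (p ∧ r) = min(0.71, 0.50) = 0.50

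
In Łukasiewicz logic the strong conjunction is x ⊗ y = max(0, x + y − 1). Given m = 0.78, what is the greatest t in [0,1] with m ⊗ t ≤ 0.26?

0.48

The residuum of the Łukasiewicz t-norm gives the supremum: min(1, 1 − 0.78 + 0.26).
1 − 0.78 + 0.26 = 0.48, so t = min(1, 0.48) = 0.48.
Check: 0.78 ⊗ 0.48 = max(0, 0.26) = 0.26 ≤ 0.26.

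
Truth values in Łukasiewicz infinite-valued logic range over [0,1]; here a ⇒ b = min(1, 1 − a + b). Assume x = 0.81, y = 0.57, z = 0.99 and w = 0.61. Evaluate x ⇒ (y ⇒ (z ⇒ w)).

z ⇒ w = min(1, 1 − 0.99 + 0.61) = min(1, 0.62) = 0.62
y ⇒ (z ⇒ w) = min(1, 1 − 0.57 + 0.62) = min(1, 1.05) = 1.00
x ⇒ (y ⇒ (z ⇒ w)) = min(1, 1 − 0.81 + 1.00) = min(1, 1.19) = 1.00

1.00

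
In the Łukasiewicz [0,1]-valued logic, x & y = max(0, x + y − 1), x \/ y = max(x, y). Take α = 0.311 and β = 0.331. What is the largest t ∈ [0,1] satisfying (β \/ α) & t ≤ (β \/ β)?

1.000

β \/ α = max(0.331, 0.311) = 0.331
So the left factor is β \/ α = 0.331.
β \/ β = max(0.331, 0.331) = 0.331
So the right-hand bound is β \/ β = 0.331.
The residuum of the Łukasiewicz t-norm gives the supremum: min(1, 1 − 0.331 + 0.331).
1 − 0.331 + 0.331 = 1.000, so t = min(1, 1.000) = 1.000.
Check: 0.331 & 1.000 = max(0, 0.331) = 0.331 ≤ 0.331.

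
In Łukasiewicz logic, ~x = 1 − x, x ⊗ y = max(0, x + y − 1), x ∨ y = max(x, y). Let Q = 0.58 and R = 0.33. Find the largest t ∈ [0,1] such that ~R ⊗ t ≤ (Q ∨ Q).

0.91

~R = 1 − 0.33 = 0.67
So the left factor is ~R = 0.67.
Q ∨ Q = max(0.58, 0.58) = 0.58
So the right-hand bound is Q ∨ Q = 0.58.
The residuum of the Łukasiewicz t-norm gives the supremum: min(1, 1 − 0.67 + 0.58).
1 − 0.67 + 0.58 = 0.91, so t = min(1, 0.91) = 0.91.
Check: 0.67 ⊗ 0.91 = max(0, 0.58) = 0.58 ≤ 0.58.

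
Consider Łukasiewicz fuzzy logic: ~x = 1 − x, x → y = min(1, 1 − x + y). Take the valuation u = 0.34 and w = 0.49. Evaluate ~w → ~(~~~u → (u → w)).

~w = 1 − 0.49 = 0.51
~u = 1 − 0.34 = 0.66
~~u = 1 − 0.66 = 0.34
~~~u = 1 − 0.34 = 0.66
u → w = min(1, 1 − 0.34 + 0.49) = min(1, 1.15) = 1.00
~~~u → (u → w) = min(1, 1 − 0.66 + 1.00) = min(1, 1.34) = 1.00
~(~~~u → (u → w)) = 1 − 1.00 = 0.00
~w → ~(~~~u → (u → w)) = min(1, 1 − 0.51 + 0.00) = min(1, 0.49) = 0.49

0.49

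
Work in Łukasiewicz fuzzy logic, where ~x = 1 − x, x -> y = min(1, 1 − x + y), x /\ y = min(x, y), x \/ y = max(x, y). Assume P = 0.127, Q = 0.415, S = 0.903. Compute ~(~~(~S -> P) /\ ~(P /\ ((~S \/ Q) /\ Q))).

0.127

~S = 1 − 0.903 = 0.097
~S -> P = min(1, 1 − 0.097 + 0.127) = min(1, 1.030) = 1.000
~(~S -> P) = 1 − 1.000 = 0.000
~~(~S -> P) = 1 − 0.000 = 1.000
~S \/ Q = max(0.097, 0.415) = 0.415
(~S \/ Q) /\ Q = min(0.415, 0.415) = 0.415
P /\ ((~S \/ Q) /\ Q) = min(0.127, 0.415) = 0.127
~(P /\ ((~S \/ Q) /\ Q)) = 1 − 0.127 = 0.873
~~(~S -> P) /\ ~(P /\ ((~S \/ Q) /\ Q)) = min(1.000, 0.873) = 0.873
~(~~(~S -> P) /\ ~(P /\ ((~S \/ Q) /\ Q))) = 1 − 0.873 = 0.127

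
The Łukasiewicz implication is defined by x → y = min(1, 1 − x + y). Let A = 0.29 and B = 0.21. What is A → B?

A → B = min(1, 1 − 0.29 + 0.21) = min(1, 0.92) = 0.92
For comparison, the Gödel implication (1 if x ≤ y else y) would give 0.21.

0.92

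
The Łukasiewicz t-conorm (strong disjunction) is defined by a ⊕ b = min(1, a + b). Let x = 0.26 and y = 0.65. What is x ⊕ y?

0.91

x ⊕ y = min(1, 0.26 + 0.65) = min(1, 0.91) = 0.91
For comparison, the Gödel t-conorm max(a, b) would give 0.65.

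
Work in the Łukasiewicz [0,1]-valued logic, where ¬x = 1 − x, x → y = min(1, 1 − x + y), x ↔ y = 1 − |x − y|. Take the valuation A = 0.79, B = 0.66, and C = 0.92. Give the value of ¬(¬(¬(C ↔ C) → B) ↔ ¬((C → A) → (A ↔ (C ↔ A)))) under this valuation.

C ↔ C = 1 − |0.92 − 0.92| = 1 − 0.00 = 1.00
¬(C ↔ C) = 1 − 1.00 = 0.00
¬(C ↔ C) → B = min(1, 1 − 0.00 + 0.66) = min(1, 1.66) = 1.00
¬(¬(C ↔ C) → B) = 1 − 1.00 = 0.00
C → A = min(1, 1 − 0.92 + 0.79) = min(1, 0.87) = 0.87
C ↔ A = 1 − |0.92 − 0.79| = 1 − 0.13 = 0.87
A ↔ (C ↔ A) = 1 − |0.79 − 0.87| = 1 − 0.08 = 0.92
(C → A) → (A ↔ (C ↔ A)) = min(1, 1 − 0.87 + 0.92) = min(1, 1.05) = 1.00
¬((C → A) → (A ↔ (C ↔ A))) = 1 − 1.00 = 0.00
¬(¬(C ↔ C) → B) ↔ ¬((C → A) → (A ↔ (C ↔ A))) = 1 − |0.00 − 0.00| = 1 − 0.00 = 1.00
¬(¬(¬(C ↔ C) → B) ↔ ¬((C → A) → (A ↔ (C ↔ A)))) = 1 − 1.00 = 0.00

0.00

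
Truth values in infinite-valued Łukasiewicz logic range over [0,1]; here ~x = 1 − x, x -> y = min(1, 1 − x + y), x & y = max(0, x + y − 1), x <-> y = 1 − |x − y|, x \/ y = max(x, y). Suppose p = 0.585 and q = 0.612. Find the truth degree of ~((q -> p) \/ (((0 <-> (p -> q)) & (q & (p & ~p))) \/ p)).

0.027

q -> p = min(1, 1 − 0.612 + 0.585) = min(1, 0.973) = 0.973
p -> q = min(1, 1 − 0.585 + 0.612) = min(1, 1.027) = 1.000
0 <-> (p -> q) = 1 − |0.000 − 1.000| = 1 − 1.000 = 0.000
~p = 1 − 0.585 = 0.415
p & ~p = max(0, 0.585 + 0.415 − 1) = max(0, 0.000) = 0.000
q & (p & ~p) = max(0, 0.612 + 0.000 − 1) = max(0, -0.388) = 0.000
(0 <-> (p -> q)) & (q & (p & ~p)) = max(0, 0.000 + 0.000 − 1) = max(0, -1.000) = 0.000
((0 <-> (p -> q)) & (q & (p & ~p))) \/ p = max(0.000, 0.585) = 0.585
(q -> p) \/ (((0 <-> (p -> q)) & (q & (p & ~p))) \/ p) = max(0.973, 0.585) = 0.973
~((q -> p) \/ (((0 <-> (p -> q)) & (q & (p & ~p))) \/ p)) = 1 − 0.973 = 0.027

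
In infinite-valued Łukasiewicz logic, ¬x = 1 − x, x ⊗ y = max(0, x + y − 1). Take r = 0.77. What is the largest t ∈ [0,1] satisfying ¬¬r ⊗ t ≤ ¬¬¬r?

0.46

¬r = 1 − 0.77 = 0.23
¬¬r = 1 − 0.23 = 0.77
So the left factor is ¬¬r = 0.77.
¬¬¬r = 1 − 0.77 = 0.23
So the right-hand bound is ¬¬¬r = 0.23.
The residuum of the Łukasiewicz t-norm gives the supremum: min(1, 1 − 0.77 + 0.23).
1 − 0.77 + 0.23 = 0.46, so t = min(1, 0.46) = 0.46.
Check: 0.77 ⊗ 0.46 = max(0, 0.23) = 0.23 ≤ 0.23.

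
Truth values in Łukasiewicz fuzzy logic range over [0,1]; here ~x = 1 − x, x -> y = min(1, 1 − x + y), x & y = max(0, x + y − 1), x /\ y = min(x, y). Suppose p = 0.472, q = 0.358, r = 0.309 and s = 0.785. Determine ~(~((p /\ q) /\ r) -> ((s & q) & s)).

p /\ q = min(0.472, 0.358) = 0.358
(p /\ q) /\ r = min(0.358, 0.309) = 0.309
~((p /\ q) /\ r) = 1 − 0.309 = 0.691
s & q = max(0, 0.785 + 0.358 − 1) = max(0, 0.143) = 0.143
(s & q) & s = max(0, 0.143 + 0.785 − 1) = max(0, -0.072) = 0.000
~((p /\ q) /\ r) -> ((s & q) & s) = min(1, 1 − 0.691 + 0.000) = min(1, 0.309) = 0.309
~(~((p /\ q) /\ r) -> ((s & q) & s)) = 1 − 0.309 = 0.691

0.691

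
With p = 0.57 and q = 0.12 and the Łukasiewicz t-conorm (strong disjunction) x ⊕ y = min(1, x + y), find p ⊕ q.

p ⊕ q = min(1, 0.57 + 0.12) = min(1, 0.69) = 0.69
For comparison, the Gödel t-conorm max(x, y) would give 0.57.

0.69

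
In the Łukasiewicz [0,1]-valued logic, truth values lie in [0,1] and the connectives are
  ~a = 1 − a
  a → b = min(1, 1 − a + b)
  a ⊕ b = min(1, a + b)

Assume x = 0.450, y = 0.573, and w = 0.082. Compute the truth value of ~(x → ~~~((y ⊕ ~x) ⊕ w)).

~x = 1 − 0.450 = 0.550
y ⊕ ~x = min(1, 0.573 + 0.550) = min(1, 1.123) = 1.000
(y ⊕ ~x) ⊕ w = min(1, 1.000 + 0.082) = min(1, 1.082) = 1.000
~((y ⊕ ~x) ⊕ w) = 1 − 1.000 = 0.000
~~((y ⊕ ~x) ⊕ w) = 1 − 0.000 = 1.000
~~~((y ⊕ ~x) ⊕ w) = 1 − 1.000 = 0.000
x → ~~~((y ⊕ ~x) ⊕ w) = min(1, 1 − 0.450 + 0.000) = min(1, 0.550) = 0.550
~(x → ~~~((y ⊕ ~x) ⊕ w)) = 1 − 0.550 = 0.450

0.450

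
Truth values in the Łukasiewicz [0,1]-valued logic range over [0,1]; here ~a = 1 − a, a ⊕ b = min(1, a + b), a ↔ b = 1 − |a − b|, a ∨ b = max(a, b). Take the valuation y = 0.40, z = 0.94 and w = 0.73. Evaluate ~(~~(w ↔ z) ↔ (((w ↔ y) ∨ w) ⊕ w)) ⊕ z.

w ↔ z = 1 − |0.73 − 0.94| = 1 − 0.21 = 0.79
~(w ↔ z) = 1 − 0.79 = 0.21
~~(w ↔ z) = 1 − 0.21 = 0.79
w ↔ y = 1 − |0.73 − 0.40| = 1 − 0.33 = 0.67
(w ↔ y) ∨ w = max(0.67, 0.73) = 0.73
((w ↔ y) ∨ w) ⊕ w = min(1, 0.73 + 0.73) = min(1, 1.46) = 1.00
~~(w ↔ z) ↔ (((w ↔ y) ∨ w) ⊕ w) = 1 − |0.79 − 1.00| = 1 − 0.21 = 0.79
~(~~(w ↔ z) ↔ (((w ↔ y) ∨ w) ⊕ w)) = 1 − 0.79 = 0.21
~(~~(w ↔ z) ↔ (((w ↔ y) ∨ w) ⊕ w)) ⊕ z = min(1, 0.21 + 0.94) = min(1, 1.15) = 1.00

1.00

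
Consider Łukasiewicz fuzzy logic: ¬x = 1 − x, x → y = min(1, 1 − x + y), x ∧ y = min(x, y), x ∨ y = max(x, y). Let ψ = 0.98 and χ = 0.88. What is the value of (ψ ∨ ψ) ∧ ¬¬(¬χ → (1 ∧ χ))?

0.98

ψ ∨ ψ = max(0.98, 0.98) = 0.98
¬χ = 1 − 0.88 = 0.12
1 ∧ χ = min(1.00, 0.88) = 0.88
¬χ → (1 ∧ χ) = min(1, 1 − 0.12 + 0.88) = min(1, 1.76) = 1.00
¬(¬χ → (1 ∧ χ)) = 1 − 1.00 = 0.00
¬¬(¬χ → (1 ∧ χ)) = 1 − 0.00 = 1.00
(ψ ∨ ψ) ∧ ¬¬(¬χ → (1 ∧ χ)) = min(0.98, 1.00) = 0.98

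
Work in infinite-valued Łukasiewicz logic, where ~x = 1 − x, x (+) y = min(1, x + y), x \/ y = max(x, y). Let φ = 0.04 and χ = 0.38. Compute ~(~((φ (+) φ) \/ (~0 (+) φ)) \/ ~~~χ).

0.38

φ (+) φ = min(1, 0.04 + 0.04) = min(1, 0.08) = 0.08
~0 = 1 − 0.00 = 1.00
~0 (+) φ = min(1, 1.00 + 0.04) = min(1, 1.04) = 1.00
(φ (+) φ) \/ (~0 (+) φ) = max(0.08, 1.00) = 1.00
~((φ (+) φ) \/ (~0 (+) φ)) = 1 − 1.00 = 0.00
~χ = 1 − 0.38 = 0.62
~~χ = 1 − 0.62 = 0.38
~~~χ = 1 − 0.38 = 0.62
~((φ (+) φ) \/ (~0 (+) φ)) \/ ~~~χ = max(0.00, 0.62) = 0.62
~(~((φ (+) φ) \/ (~0 (+) φ)) \/ ~~~χ) = 1 − 0.62 = 0.38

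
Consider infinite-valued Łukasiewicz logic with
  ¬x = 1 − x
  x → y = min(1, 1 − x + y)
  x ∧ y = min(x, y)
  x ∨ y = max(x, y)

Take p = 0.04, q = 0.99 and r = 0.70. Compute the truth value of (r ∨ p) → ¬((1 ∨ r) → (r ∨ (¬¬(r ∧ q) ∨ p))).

r ∨ p = max(0.70, 0.04) = 0.70
1 ∨ r = max(1.00, 0.70) = 1.00
r ∧ q = min(0.70, 0.99) = 0.70
¬(r ∧ q) = 1 − 0.70 = 0.30
¬¬(r ∧ q) = 1 − 0.30 = 0.70
¬¬(r ∧ q) ∨ p = max(0.70, 0.04) = 0.70
r ∨ (¬¬(r ∧ q) ∨ p) = max(0.70, 0.70) = 0.70
(1 ∨ r) → (r ∨ (¬¬(r ∧ q) ∨ p)) = min(1, 1 − 1.00 + 0.70) = min(1, 0.70) = 0.70
¬((1 ∨ r) → (r ∨ (¬¬(r ∧ q) ∨ p))) = 1 − 0.70 = 0.30
(r ∨ p) → ¬((1 ∨ r) → (r ∨ (¬¬(r ∧ q) ∨ p))) = min(1, 1 − 0.70 + 0.30) = min(1, 0.60) = 0.60

0.60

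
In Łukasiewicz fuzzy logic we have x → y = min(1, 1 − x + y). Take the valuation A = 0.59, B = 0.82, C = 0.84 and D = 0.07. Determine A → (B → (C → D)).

0.82

C → D = min(1, 1 − 0.84 + 0.07) = min(1, 0.23) = 0.23
B → (C → D) = min(1, 1 − 0.82 + 0.23) = min(1, 0.41) = 0.41
A → (B → (C → D)) = min(1, 1 − 0.59 + 0.41) = min(1, 0.82) = 0.82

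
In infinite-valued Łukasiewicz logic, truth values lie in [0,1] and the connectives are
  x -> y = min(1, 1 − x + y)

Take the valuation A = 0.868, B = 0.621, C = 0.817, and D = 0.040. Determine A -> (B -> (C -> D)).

0.734

C -> D = min(1, 1 − 0.817 + 0.040) = min(1, 0.223) = 0.223
B -> (C -> D) = min(1, 1 − 0.621 + 0.223) = min(1, 0.602) = 0.602
A -> (B -> (C -> D)) = min(1, 1 − 0.868 + 0.602) = min(1, 0.734) = 0.734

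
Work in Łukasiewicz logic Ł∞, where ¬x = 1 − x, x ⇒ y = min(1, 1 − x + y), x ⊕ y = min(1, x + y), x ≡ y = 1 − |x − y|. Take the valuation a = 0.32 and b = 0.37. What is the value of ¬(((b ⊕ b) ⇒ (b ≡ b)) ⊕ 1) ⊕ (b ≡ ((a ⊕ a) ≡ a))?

0.69

b ⊕ b = min(1, 0.37 + 0.37) = min(1, 0.74) = 0.74
b ≡ b = 1 − |0.37 − 0.37| = 1 − 0.00 = 1.00
(b ⊕ b) ⇒ (b ≡ b) = min(1, 1 − 0.74 + 1.00) = min(1, 1.26) = 1.00
((b ⊕ b) ⇒ (b ≡ b)) ⊕ 1 = min(1, 1.00 + 1.00) = min(1, 2.00) = 1.00
¬(((b ⊕ b) ⇒ (b ≡ b)) ⊕ 1) = 1 − 1.00 = 0.00
a ⊕ a = min(1, 0.32 + 0.32) = min(1, 0.64) = 0.64
(a ⊕ a) ≡ a = 1 − |0.64 − 0.32| = 1 − 0.32 = 0.68
b ≡ ((a ⊕ a) ≡ a) = 1 − |0.37 − 0.68| = 1 − 0.31 = 0.69
¬(((b ⊕ b) ⇒ (b ≡ b)) ⊕ 1) ⊕ (b ≡ ((a ⊕ a) ≡ a)) = min(1, 0.00 + 0.69) = min(1, 0.69) = 0.69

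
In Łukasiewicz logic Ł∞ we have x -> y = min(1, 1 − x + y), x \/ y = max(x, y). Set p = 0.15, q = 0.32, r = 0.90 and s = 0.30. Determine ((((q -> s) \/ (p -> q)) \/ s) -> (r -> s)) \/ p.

0.40

q -> s = min(1, 1 − 0.32 + 0.30) = min(1, 0.98) = 0.98
p -> q = min(1, 1 − 0.15 + 0.32) = min(1, 1.17) = 1.00
(q -> s) \/ (p -> q) = max(0.98, 1.00) = 1.00
((q -> s) \/ (p -> q)) \/ s = max(1.00, 0.30) = 1.00
r -> s = min(1, 1 − 0.90 + 0.30) = min(1, 0.40) = 0.40
(((q -> s) \/ (p -> q)) \/ s) -> (r -> s) = min(1, 1 − 1.00 + 0.40) = min(1, 0.40) = 0.40
((((q -> s) \/ (p -> q)) \/ s) -> (r -> s)) \/ p = max(0.40, 0.15) = 0.40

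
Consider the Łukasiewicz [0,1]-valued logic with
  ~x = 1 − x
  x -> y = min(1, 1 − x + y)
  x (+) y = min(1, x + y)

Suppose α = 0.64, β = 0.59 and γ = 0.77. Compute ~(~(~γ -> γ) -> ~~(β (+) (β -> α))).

0.00

~γ = 1 − 0.77 = 0.23
~γ -> γ = min(1, 1 − 0.23 + 0.77) = min(1, 1.54) = 1.00
~(~γ -> γ) = 1 − 1.00 = 0.00
β -> α = min(1, 1 − 0.59 + 0.64) = min(1, 1.05) = 1.00
β (+) (β -> α) = min(1, 0.59 + 1.00) = min(1, 1.59) = 1.00
~(β (+) (β -> α)) = 1 − 1.00 = 0.00
~~(β (+) (β -> α)) = 1 − 0.00 = 1.00
~(~γ -> γ) -> ~~(β (+) (β -> α)) = min(1, 1 − 0.00 + 1.00) = min(1, 2.00) = 1.00
~(~(~γ -> γ) -> ~~(β (+) (β -> α))) = 1 − 1.00 = 0.00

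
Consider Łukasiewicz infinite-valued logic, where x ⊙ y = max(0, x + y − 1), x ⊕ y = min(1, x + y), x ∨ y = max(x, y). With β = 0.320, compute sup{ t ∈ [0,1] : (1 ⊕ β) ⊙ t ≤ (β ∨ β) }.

0.320

1 ⊕ β = min(1, 1.000 + 0.320) = min(1, 1.320) = 1.000
So the left factor is 1 ⊕ β = 1.000.
β ∨ β = max(0.320, 0.320) = 0.320
So the right-hand bound is β ∨ β = 0.320.
The residuum of the Łukasiewicz t-norm gives the supremum: min(1, 1 − 1.000 + 0.320).
1 − 1.000 + 0.320 = 0.320, so t = min(1, 0.320) = 0.320.
Check: 1.000 ⊙ 0.320 = max(0, 0.320) = 0.320 ≤ 0.320.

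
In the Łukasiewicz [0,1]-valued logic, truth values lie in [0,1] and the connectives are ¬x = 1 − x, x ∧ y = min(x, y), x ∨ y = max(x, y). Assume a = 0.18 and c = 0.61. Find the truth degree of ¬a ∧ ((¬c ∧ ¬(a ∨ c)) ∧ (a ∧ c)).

¬a = 1 − 0.18 = 0.82
¬c = 1 − 0.61 = 0.39
a ∨ c = max(0.18, 0.61) = 0.61
¬(a ∨ c) = 1 − 0.61 = 0.39
¬c ∧ ¬(a ∨ c) = min(0.39, 0.39) = 0.39
a ∧ c = min(0.18, 0.61) = 0.18
(¬c ∧ ¬(a ∨ c)) ∧ (a ∧ c) = min(0.39, 0.18) = 0.18
¬a ∧ ((¬c ∧ ¬(a ∨ c)) ∧ (a ∧ c)) = min(0.82, 0.18) = 0.18

0.18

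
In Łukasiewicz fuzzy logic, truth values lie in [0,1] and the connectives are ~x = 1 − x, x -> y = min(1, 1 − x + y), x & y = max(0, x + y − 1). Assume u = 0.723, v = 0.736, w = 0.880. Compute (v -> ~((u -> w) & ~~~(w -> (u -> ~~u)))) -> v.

u -> w = min(1, 1 − 0.723 + 0.880) = min(1, 1.157) = 1.000
~u = 1 − 0.723 = 0.277
~~u = 1 − 0.277 = 0.723
u -> ~~u = min(1, 1 − 0.723 + 0.723) = min(1, 1.000) = 1.000
w -> (u -> ~~u) = min(1, 1 − 0.880 + 1.000) = min(1, 1.120) = 1.000
~(w -> (u -> ~~u)) = 1 − 1.000 = 0.000
~~(w -> (u -> ~~u)) = 1 − 0.000 = 1.000
~~~(w -> (u -> ~~u)) = 1 − 1.000 = 0.000
(u -> w) & ~~~(w -> (u -> ~~u)) = max(0, 1.000 + 0.000 − 1) = max(0, 0.000) = 0.000
~((u -> w) & ~~~(w -> (u -> ~~u))) = 1 − 0.000 = 1.000
v -> ~((u -> w) & ~~~(w -> (u -> ~~u))) = min(1, 1 − 0.736 + 1.000) = min(1, 1.264) = 1.000
(v -> ~((u -> w) & ~~~(w -> (u -> ~~u)))) -> v = min(1, 1 − 1.000 + 0.736) = min(1, 0.736) = 0.736

0.736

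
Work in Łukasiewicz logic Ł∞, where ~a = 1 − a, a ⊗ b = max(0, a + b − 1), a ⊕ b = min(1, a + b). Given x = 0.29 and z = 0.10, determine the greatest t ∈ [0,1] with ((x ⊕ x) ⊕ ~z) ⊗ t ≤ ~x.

0.71

x ⊕ x = min(1, 0.29 + 0.29) = min(1, 0.58) = 0.58
~z = 1 − 0.10 = 0.90
(x ⊕ x) ⊕ ~z = min(1, 0.58 + 0.90) = min(1, 1.48) = 1.00
So the left factor is (x ⊕ x) ⊕ ~z = 1.00.
~x = 1 − 0.29 = 0.71
So the right-hand bound is ~x = 0.71.
The residuum of the Łukasiewicz t-norm gives the supremum: min(1, 1 − 1.00 + 0.71).
1 − 1.00 + 0.71 = 0.71, so t = min(1, 0.71) = 0.71.
Check: 1.00 ⊗ 0.71 = max(0, 0.71) = 0.71 ≤ 0.71.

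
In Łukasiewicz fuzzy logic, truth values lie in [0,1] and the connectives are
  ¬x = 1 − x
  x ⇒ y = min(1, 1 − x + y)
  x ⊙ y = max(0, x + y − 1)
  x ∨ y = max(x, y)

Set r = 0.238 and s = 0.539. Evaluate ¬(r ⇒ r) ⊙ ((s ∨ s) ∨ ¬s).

r ⇒ r = min(1, 1 − 0.238 + 0.238) = min(1, 1.000) = 1.000
¬(r ⇒ r) = 1 − 1.000 = 0.000
s ∨ s = max(0.539, 0.539) = 0.539
¬s = 1 − 0.539 = 0.461
(s ∨ s) ∨ ¬s = max(0.539, 0.461) = 0.539
¬(r ⇒ r) ⊙ ((s ∨ s) ∨ ¬s) = max(0, 0.000 + 0.539 − 1) = max(0, -0.461) = 0.000

0.000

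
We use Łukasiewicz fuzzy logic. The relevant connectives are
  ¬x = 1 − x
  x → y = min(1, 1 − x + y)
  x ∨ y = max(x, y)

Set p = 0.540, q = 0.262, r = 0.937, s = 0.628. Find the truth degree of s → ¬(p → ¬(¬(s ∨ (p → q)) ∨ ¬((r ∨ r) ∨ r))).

0.372

p → q = min(1, 1 − 0.540 + 0.262) = min(1, 0.722) = 0.722
s ∨ (p → q) = max(0.628, 0.722) = 0.722
¬(s ∨ (p → q)) = 1 − 0.722 = 0.278
r ∨ r = max(0.937, 0.937) = 0.937
(r ∨ r) ∨ r = max(0.937, 0.937) = 0.937
¬((r ∨ r) ∨ r) = 1 − 0.937 = 0.063
¬(s ∨ (p → q)) ∨ ¬((r ∨ r) ∨ r) = max(0.278, 0.063) = 0.278
¬(¬(s ∨ (p → q)) ∨ ¬((r ∨ r) ∨ r)) = 1 − 0.278 = 0.722
p → ¬(¬(s ∨ (p → q)) ∨ ¬((r ∨ r) ∨ r)) = min(1, 1 − 0.540 + 0.722) = min(1, 1.182) = 1.000
¬(p → ¬(¬(s ∨ (p → q)) ∨ ¬((r ∨ r) ∨ r))) = 1 − 1.000 = 0.000
s → ¬(p → ¬(¬(s ∨ (p → q)) ∨ ¬((r ∨ r) ∨ r))) = min(1, 1 − 0.628 + 0.000) = min(1, 0.372) = 0.372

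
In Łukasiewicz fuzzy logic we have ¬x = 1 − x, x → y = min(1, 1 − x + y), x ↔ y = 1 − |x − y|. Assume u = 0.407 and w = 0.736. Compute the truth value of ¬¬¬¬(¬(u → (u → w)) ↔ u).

u → w = min(1, 1 − 0.407 + 0.736) = min(1, 1.329) = 1.000
u → (u → w) = min(1, 1 − 0.407 + 1.000) = min(1, 1.593) = 1.000
¬(u → (u → w)) = 1 − 1.000 = 0.000
¬(u → (u → w)) ↔ u = 1 − |0.000 − 0.407| = 1 − 0.407 = 0.593
¬(¬(u → (u → w)) ↔ u) = 1 − 0.593 = 0.407
¬¬(¬(u → (u → w)) ↔ u) = 1 − 0.407 = 0.593
¬¬¬(¬(u → (u → w)) ↔ u) = 1 − 0.593 = 0.407
¬¬¬¬(¬(u → (u → w)) ↔ u) = 1 − 0.407 = 0.593

0.593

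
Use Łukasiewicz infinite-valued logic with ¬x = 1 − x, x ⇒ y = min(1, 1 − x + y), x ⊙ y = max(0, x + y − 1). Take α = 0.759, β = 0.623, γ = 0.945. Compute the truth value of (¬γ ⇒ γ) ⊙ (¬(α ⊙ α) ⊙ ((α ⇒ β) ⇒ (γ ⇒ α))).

¬γ = 1 − 0.945 = 0.055
¬γ ⇒ γ = min(1, 1 − 0.055 + 0.945) = min(1, 1.890) = 1.000
α ⊙ α = max(0, 0.759 + 0.759 − 1) = max(0, 0.518) = 0.518
¬(α ⊙ α) = 1 − 0.518 = 0.482
α ⇒ β = min(1, 1 − 0.759 + 0.623) = min(1, 0.864) = 0.864
γ ⇒ α = min(1, 1 − 0.945 + 0.759) = min(1, 0.814) = 0.814
(α ⇒ β) ⇒ (γ ⇒ α) = min(1, 1 − 0.864 + 0.814) = min(1, 0.950) = 0.950
¬(α ⊙ α) ⊙ ((α ⇒ β) ⇒ (γ ⇒ α)) = max(0, 0.482 + 0.950 − 1) = max(0, 0.432) = 0.432
(¬γ ⇒ γ) ⊙ (¬(α ⊙ α) ⊙ ((α ⇒ β) ⇒ (γ ⇒ α))) = max(0, 1.000 + 0.432 − 1) = max(0, 0.432) = 0.432

0.432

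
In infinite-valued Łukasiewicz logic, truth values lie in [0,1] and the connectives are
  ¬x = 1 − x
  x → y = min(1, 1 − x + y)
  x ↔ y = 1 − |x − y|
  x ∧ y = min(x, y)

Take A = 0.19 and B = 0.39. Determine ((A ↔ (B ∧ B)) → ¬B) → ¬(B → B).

B ∧ B = min(0.39, 0.39) = 0.39
A ↔ (B ∧ B) = 1 − |0.19 − 0.39| = 1 − 0.20 = 0.80
¬B = 1 − 0.39 = 0.61
(A ↔ (B ∧ B)) → ¬B = min(1, 1 − 0.80 + 0.61) = min(1, 0.81) = 0.81
B → B = min(1, 1 − 0.39 + 0.39) = min(1, 1.00) = 1.00
¬(B → B) = 1 − 1.00 = 0.00
((A ↔ (B ∧ B)) → ¬B) → ¬(B → B) = min(1, 1 − 0.81 + 0.00) = min(1, 0.19) = 0.19

0.19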